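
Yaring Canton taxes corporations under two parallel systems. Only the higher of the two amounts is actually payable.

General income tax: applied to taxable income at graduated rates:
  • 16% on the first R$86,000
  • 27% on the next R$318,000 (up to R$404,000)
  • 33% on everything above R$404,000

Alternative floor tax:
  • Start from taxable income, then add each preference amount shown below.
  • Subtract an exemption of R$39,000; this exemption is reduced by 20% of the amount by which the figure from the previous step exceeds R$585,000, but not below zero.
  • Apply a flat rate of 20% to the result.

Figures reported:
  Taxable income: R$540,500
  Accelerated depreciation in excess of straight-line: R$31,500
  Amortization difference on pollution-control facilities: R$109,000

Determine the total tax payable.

Alternative floor tax:
  Adjusted income: R$540,500 + R$31,500 + R$109,000 = R$681,000
  Exemption: R$39,000 − 20% × (R$681,000 − R$585,000) = R$39,000 − R$19,200 = R$19,800
  Base: R$681,000 − R$19,800 = R$661,200
  R$661,200 × 20% = R$132,240

General income tax:
  R$86,000 × 16% = R$13,760
  R$318,000 × 27% = R$85,860
  R$136,500 × 33% = R$45,045
  → R$144,665

R$144,665 > R$132,240, so the general income tax governs.

R$144,665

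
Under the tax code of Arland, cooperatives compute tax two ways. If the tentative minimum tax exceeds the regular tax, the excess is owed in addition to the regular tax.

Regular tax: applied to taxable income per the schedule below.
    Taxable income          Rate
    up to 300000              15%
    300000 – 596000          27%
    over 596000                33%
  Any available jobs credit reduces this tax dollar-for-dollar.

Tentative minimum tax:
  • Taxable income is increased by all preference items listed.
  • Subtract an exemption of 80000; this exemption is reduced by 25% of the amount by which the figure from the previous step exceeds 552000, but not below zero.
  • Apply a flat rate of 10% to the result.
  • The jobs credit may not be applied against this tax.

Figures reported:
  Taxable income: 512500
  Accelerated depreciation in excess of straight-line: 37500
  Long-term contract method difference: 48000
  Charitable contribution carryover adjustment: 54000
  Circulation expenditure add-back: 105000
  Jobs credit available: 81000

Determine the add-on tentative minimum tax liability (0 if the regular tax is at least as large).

51450

Regular tax:
  300000 × 15% = 45000
  212500 × 27% = 57375
  → 102375
  Less jobs credit 81000 → 21375

Tentative minimum tax:
  Adjusted income: 512500 + 37500 + 48000 + 54000 + 105000 = 757000
  Exemption: 80000 − 25% × (757000 − 552000) = 80000 − 51250 = 28750
  Base: 757000 − 28750 = 728250
  728250 × 10% = 72825

Excess of tentative minimum tax over regular tax: 72825 − 21375 = 51450.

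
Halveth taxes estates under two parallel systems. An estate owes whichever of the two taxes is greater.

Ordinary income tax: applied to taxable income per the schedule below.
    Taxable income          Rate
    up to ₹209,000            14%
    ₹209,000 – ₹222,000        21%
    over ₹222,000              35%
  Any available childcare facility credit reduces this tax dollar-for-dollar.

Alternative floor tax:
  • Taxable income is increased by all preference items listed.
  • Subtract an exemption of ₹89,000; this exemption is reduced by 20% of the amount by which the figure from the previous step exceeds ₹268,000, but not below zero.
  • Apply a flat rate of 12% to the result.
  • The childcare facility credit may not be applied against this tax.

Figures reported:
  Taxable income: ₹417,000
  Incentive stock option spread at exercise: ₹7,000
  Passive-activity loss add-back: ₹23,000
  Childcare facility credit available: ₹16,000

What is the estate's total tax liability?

Ordinary income tax:
  ₹209,000 × 14% = ₹29,260
  ₹13,000 × 21% = ₹2,730
  ₹195,000 × 35% = ₹68,250
  → ₹100,240
  Less childcare facility credit ₹16,000 → ₹84,240

Alternative floor tax:
  Adjusted income: ₹417,000 + ₹7,000 + ₹23,000 = ₹447,000
  Exemption: ₹89,000 − 20% × (₹447,000 − ₹268,000) = ₹89,000 − ₹35,800 = ₹53,200
  Base: ₹447,000 − ₹53,200 = ₹393,800
  ₹393,800 × 12% = ₹47,256

₹84,240 > ₹47,256, so the ordinary income tax governs.

₹84,240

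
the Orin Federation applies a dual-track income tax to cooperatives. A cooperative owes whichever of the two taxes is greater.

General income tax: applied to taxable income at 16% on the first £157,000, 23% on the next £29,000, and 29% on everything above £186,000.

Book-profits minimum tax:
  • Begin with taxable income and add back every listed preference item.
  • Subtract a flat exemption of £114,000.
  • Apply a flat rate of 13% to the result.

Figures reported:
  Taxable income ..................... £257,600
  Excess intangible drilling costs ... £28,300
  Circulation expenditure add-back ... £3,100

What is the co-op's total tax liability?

Book-profits minimum tax:
  Adjusted income: £257,600 + £28,300 + £3,100 = £289,000
  Less exemption £114,000 → base £175,000
  £175,000 × 13% = £22,750

General income tax:
  £157,000 × 16% = £25,120
  £29,000 × 23% = £6,670
  £71,600 × 29% = £20,764
  → £52,554

£52,554 > £22,750, so the general income tax governs.

£52,554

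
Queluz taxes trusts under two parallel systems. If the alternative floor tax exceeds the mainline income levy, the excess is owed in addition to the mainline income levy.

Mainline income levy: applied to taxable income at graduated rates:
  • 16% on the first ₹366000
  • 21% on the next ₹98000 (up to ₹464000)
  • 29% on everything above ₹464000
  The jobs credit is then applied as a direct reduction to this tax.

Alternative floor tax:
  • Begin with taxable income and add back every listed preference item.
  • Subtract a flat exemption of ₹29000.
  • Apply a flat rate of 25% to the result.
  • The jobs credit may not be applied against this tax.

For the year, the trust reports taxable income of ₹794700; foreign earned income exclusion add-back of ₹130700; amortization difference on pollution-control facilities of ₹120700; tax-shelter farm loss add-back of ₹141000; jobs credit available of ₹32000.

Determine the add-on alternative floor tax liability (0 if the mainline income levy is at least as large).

₹146482

Alternative floor tax:
  Adjusted income: ₹794700 + ₹130700 + ₹120700 + ₹141000 = ₹1187100
  Less exemption ₹29000 → base ₹1158100
  ₹1158100 × 25% = ₹289525

Mainline income levy:
  ₹366000 × 16% = ₹58560
  ₹98000 × 21% = ₹20580
  ₹330700 × 29% = ₹95903
  → ₹175043
  Less jobs credit ₹32000 → ₹143043

Excess of alternative floor tax over mainline income levy: ₹289525 − ₹143043 = ₹146482.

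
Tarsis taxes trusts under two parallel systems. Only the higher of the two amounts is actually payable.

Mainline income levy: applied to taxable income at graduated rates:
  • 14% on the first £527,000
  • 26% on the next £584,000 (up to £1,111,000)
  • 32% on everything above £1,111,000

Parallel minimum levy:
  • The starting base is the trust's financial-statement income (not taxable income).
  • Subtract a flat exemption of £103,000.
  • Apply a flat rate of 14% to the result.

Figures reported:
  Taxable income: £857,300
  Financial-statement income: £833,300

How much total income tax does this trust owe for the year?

£159,658

Parallel minimum levy:
  Base (financial-statement income): £833,300
  Less exemption £103,000 → base £730,300
  £730,300 × 14% = £102,242

Mainline income levy:
  £527,000 × 14% = £73,780
  £330,300 × 26% = £85,878
  → £159,658

£159,658 > £102,242, so the mainline income levy governs.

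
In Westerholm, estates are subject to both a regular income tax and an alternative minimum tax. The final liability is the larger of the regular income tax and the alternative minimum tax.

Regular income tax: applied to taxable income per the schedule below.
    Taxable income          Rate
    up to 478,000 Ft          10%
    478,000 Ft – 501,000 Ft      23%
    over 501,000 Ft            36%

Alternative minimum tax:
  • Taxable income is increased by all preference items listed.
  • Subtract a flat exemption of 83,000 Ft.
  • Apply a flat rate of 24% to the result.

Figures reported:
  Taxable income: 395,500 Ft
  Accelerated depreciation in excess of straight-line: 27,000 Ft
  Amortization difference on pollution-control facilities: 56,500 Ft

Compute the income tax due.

95,040 Ft

Alternative minimum tax:
  Adjusted income: 395,500 Ft + 27,000 Ft + 56,500 Ft = 479,000 Ft
  Less exemption 83,000 Ft → base 396,000 Ft
  396,000 Ft × 24% = 95,040 Ft

Regular income tax:
  395,500 Ft × 10% = 39,550 Ft

95,040 Ft > 39,550 Ft, so the alternative minimum tax is the binding amount.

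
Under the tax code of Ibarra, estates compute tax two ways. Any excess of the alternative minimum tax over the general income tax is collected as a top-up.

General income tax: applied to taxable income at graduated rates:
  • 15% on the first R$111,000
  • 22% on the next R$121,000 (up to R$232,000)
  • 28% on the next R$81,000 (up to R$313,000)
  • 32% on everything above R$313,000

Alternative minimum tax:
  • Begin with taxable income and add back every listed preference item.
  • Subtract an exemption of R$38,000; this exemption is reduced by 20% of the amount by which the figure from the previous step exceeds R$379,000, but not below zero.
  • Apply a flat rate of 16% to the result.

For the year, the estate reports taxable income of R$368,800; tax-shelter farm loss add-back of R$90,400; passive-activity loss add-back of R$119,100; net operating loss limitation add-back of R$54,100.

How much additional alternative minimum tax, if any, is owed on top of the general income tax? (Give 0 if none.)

R$17,378

Alternative minimum tax:
  Adjusted income: R$368,800 + R$90,400 + R$119,100 + R$54,100 = R$632,400
  Exemption: 20% × (R$632,400 − R$379,000) = R$50,680 ≥ R$38,000, so the exemption is fully phased out
  Base: R$632,400 − R$0 = R$632,400
  R$632,400 × 16% = R$101,184

General income tax:
  R$111,000 × 15% = R$16,650
  R$121,000 × 22% = R$26,620
  R$81,000 × 28% = R$22,680
  R$55,800 × 32% = R$17,856
  → R$83,806

Excess of alternative minimum tax over general income tax: R$101,184 − R$83,806 = R$17,378.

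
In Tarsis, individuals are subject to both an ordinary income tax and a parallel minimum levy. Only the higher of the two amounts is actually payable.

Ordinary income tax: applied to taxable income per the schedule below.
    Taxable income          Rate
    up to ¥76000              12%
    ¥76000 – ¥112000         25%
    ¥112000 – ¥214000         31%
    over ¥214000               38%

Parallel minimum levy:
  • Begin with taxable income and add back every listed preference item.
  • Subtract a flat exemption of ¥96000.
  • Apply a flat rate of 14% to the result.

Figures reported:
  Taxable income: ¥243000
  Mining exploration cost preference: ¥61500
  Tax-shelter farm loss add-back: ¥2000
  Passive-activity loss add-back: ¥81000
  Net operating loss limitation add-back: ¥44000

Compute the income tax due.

¥60760

Parallel minimum levy:
  Adjusted income: ¥243000 + ¥61500 + ¥2000 + ¥81000 + ¥44000 = ¥431500
  Less exemption ¥96000 → base ¥335500
  ¥335500 × 14% = ¥46970

Ordinary income tax:
  ¥76000 × 12% = ¥9120
  ¥36000 × 25% = ¥9000
  ¥102000 × 31% = ¥31620
  ¥29000 × 38% = ¥11020
  → ¥60760

¥60760 > ¥46970, so the ordinary income tax governs.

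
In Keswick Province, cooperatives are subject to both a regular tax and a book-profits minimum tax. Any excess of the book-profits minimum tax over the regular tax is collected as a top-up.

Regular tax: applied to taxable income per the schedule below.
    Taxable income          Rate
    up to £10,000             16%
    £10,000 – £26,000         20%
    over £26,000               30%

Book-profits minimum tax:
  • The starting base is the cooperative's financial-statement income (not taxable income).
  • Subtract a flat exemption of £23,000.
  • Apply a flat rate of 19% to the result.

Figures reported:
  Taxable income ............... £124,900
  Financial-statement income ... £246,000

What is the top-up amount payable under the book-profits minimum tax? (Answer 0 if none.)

£7,900

Book-profits minimum tax:
  Base (financial-statement income): £246,000
  Less exemption £23,000 → base £223,000
  £223,000 × 19% = £42,370

Regular tax:
  £10,000 × 16% = £1,600
  £16,000 × 20% = £3,200
  £98,900 × 30% = £29,670
  → £34,470

Excess of book-profits minimum tax over regular tax: £42,370 − £34,470 = £7,900.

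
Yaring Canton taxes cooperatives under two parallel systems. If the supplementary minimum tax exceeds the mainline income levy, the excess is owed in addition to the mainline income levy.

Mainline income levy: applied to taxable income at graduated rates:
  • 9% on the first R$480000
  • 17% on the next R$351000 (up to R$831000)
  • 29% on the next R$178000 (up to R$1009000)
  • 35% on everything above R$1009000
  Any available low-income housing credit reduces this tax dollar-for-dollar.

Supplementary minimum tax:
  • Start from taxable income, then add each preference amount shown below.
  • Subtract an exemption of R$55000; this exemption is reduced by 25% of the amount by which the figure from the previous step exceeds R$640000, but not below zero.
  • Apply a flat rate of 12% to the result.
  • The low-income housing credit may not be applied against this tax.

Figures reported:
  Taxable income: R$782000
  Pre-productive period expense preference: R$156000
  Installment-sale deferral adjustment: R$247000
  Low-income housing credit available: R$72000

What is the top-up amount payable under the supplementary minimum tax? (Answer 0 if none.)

R$119660

Supplementary minimum tax:
  Adjusted income: R$782000 + R$156000 + R$247000 = R$1185000
  Exemption: 25% × (R$1185000 − R$640000) = R$136250 ≥ R$55000, so the exemption is fully phased out
  Base: R$1185000 − R$0 = R$1185000
  R$1185000 × 12% = R$142200

Mainline income levy:
  R$480000 × 9% = R$43200
  R$302000 × 17% = R$51340
  → R$94540
  Less low-income housing credit R$72000 → R$22540

Excess of supplementary minimum tax over mainline income levy: R$142200 − R$22540 = R$119660.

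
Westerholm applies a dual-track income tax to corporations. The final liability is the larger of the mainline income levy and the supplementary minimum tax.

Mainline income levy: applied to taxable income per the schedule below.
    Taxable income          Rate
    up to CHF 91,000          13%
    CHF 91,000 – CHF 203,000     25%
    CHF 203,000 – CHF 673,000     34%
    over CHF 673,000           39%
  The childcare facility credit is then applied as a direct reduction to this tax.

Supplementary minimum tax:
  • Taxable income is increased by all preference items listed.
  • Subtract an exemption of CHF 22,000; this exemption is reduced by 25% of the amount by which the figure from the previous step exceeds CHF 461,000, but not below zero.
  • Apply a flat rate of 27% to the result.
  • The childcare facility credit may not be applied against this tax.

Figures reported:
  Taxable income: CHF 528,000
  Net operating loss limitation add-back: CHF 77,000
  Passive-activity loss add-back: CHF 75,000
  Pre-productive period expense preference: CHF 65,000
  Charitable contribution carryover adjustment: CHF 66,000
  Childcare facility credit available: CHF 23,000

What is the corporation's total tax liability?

Mainline income levy:
  CHF 91,000 × 13% = CHF 11,830
  CHF 112,000 × 25% = CHF 28,000
  CHF 325,000 × 34% = CHF 110,500
  → CHF 150,330
  Less childcare facility credit CHF 23,000 → CHF 127,330

Supplementary minimum tax:
  Adjusted income: CHF 528,000 + CHF 77,000 + CHF 75,000 + CHF 65,000 + CHF 66,000 = CHF 811,000
  Exemption: 25% × (CHF 811,000 − CHF 461,000) = CHF 87,500 ≥ CHF 22,000, so the exemption is fully phased out
  Base: CHF 811,000 − CHF 0 = CHF 811,000
  CHF 811,000 × 27% = CHF 218,970

CHF 218,970 > CHF 127,330, so the supplementary minimum tax is the binding amount.

CHF 218,970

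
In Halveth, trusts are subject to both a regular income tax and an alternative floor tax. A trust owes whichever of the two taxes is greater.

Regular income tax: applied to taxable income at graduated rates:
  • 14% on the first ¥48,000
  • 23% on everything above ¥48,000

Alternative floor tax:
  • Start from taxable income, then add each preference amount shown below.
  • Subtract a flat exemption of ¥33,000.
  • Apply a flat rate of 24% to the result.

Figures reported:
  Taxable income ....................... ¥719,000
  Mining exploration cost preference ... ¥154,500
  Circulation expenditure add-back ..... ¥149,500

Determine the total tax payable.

¥237,600

Alternative floor tax:
  Adjusted income: ¥719,000 + ¥154,500 + ¥149,500 = ¥1,023,000
  Less exemption ¥33,000 → base ¥990,000
  ¥990,000 × 24% = ¥237,600

Regular income tax:
  ¥48,000 × 14% = ¥6,720
  ¥671,000 × 23% = ¥154,330
  → ¥161,050

¥237,600 > ¥161,050, so the alternative floor tax is the binding amount.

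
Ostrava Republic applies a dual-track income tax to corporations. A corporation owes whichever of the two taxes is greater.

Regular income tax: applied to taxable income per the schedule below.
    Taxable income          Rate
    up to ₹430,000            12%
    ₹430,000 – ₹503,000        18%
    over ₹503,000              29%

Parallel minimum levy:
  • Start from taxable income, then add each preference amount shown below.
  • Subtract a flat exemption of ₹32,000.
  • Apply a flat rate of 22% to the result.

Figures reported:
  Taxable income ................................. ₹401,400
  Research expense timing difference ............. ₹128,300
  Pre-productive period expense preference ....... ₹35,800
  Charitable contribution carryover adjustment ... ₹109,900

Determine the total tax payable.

₹141,548

Regular income tax:
  ₹401,400 × 12% = ₹48,168

Parallel minimum levy:
  Adjusted income: ₹401,400 + ₹128,300 + ₹35,800 + ₹109,900 = ₹675,400
  Less exemption ₹32,000 → base ₹643,400
  ₹643,400 × 22% = ₹141,548

₹141,548 > ₹48,168, so the parallel minimum levy is the binding amount.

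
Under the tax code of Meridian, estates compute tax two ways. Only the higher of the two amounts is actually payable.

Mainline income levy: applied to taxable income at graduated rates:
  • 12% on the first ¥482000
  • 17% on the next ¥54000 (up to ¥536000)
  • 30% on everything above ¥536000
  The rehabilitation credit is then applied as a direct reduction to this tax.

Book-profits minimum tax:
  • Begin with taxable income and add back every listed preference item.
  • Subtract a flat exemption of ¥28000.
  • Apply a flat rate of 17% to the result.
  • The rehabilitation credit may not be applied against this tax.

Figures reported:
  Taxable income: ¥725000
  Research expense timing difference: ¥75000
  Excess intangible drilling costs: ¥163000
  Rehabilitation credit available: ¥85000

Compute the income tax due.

¥158950

Mainline income levy:
  ¥482000 × 12% = ¥57840
  ¥54000 × 17% = ¥9180
  ¥189000 × 30% = ¥56700
  → ¥123720
  Less rehabilitation credit ¥85000 → ¥38720

Book-profits minimum tax:
  Adjusted income: ¥725000 + ¥75000 + ¥163000 = ¥963000
  Less exemption ¥28000 → base ¥935000
  ¥935000 × 17% = ¥158950

¥158950 > ¥38720, so the book-profits minimum tax is the binding amount.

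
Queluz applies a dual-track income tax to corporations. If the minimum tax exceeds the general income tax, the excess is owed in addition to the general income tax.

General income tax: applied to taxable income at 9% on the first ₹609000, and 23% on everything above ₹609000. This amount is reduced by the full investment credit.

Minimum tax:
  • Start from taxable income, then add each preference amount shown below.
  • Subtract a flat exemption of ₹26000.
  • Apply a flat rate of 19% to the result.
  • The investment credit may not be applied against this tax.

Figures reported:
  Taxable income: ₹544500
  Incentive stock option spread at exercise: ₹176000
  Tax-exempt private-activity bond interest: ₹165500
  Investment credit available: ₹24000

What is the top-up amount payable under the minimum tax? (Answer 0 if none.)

₹138395

General income tax:
  ₹544500 × 9% = ₹49005
  Less investment credit ₹24000 → ₹25005

Minimum tax:
  Adjusted income: ₹544500 + ₹176000 + ₹165500 = ₹886000
  Less exemption ₹26000 → base ₹860000
  ₹860000 × 19% = ₹163400

Excess of minimum tax over general income tax: ₹163400 − ₹25005 = ₹138395.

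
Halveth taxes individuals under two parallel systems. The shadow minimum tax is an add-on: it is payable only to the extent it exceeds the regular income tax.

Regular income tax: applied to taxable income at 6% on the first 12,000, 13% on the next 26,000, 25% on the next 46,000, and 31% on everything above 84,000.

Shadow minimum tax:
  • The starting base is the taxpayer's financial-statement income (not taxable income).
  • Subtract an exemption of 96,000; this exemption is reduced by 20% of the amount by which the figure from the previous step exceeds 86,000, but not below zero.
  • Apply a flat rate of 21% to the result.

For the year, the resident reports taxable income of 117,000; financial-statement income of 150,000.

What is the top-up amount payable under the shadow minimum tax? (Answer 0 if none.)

Shadow minimum tax:
  Base (financial-statement income): 150,000
  Exemption: 96,000 − 20% × (150,000 − 86,000) = 96,000 − 12,800 = 83,200
  Base: 150,000 − 83,200 = 66,800
  66,800 × 21% = 14,028

Regular income tax:
  12,000 × 6% = 720
  26,000 × 13% = 3,380
  46,000 × 25% = 11,500
  33,000 × 31% = 10,230
  → 25,830

14,028 ≤ 25,830, so no add-on is due.

0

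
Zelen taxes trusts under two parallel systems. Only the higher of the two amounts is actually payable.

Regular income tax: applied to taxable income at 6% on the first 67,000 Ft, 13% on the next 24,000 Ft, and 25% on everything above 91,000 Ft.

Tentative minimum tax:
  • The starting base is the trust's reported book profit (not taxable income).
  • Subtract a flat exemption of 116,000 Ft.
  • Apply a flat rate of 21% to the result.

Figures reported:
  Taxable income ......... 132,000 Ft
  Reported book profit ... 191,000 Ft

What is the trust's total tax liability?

17,390 Ft

Tentative minimum tax:
  Base (reported book profit): 191,000 Ft
  Less exemption 116,000 Ft → base 75,000 Ft
  75,000 Ft × 21% = 15,750 Ft

Regular income tax:
  67,000 Ft × 6% = 4,020 Ft
  24,000 Ft × 13% = 3,120 Ft
  41,000 Ft × 25% = 10,250 Ft
  → 17,390 Ft

17,390 Ft > 15,750 Ft, so the regular income tax governs.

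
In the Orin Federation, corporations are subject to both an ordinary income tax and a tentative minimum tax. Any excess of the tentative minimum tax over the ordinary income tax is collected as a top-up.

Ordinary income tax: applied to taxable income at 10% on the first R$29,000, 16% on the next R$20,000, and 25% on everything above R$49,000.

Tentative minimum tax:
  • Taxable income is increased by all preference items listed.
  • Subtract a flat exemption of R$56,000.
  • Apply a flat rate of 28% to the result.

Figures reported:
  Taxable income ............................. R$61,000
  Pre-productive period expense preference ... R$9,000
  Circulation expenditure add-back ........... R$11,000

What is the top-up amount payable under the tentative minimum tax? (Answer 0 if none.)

R$0

Tentative minimum tax:
  Adjusted income: R$61,000 + R$9,000 + R$11,000 = R$81,000
  Less exemption R$56,000 → base R$25,000
  R$25,000 × 28% = R$7,000

Ordinary income tax:
  R$29,000 × 10% = R$2,900
  R$20,000 × 16% = R$3,200
  R$12,000 × 25% = R$3,000
  → R$9,100

R$7,000 ≤ R$9,100, so no add-on is due.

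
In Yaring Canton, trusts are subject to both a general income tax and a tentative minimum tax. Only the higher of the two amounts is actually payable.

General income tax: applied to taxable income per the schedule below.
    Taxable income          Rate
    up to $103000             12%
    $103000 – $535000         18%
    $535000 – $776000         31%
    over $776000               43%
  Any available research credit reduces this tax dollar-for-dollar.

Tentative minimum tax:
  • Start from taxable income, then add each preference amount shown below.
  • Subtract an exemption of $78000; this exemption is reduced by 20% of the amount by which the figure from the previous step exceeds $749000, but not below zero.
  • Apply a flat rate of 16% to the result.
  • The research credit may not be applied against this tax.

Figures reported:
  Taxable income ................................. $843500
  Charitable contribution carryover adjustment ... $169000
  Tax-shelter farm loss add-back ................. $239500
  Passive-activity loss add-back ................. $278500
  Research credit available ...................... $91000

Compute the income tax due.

$244880

Tentative minimum tax:
  Adjusted income: $843500 + $169000 + $239500 + $278500 = $1530500
  Exemption: 20% × ($1530500 − $749000) = $156300 ≥ $78000, so the exemption is fully phased out
  Base: $1530500 − $0 = $1530500
  $1530500 × 16% = $244880

General income tax:
  $103000 × 12% = $12360
  $432000 × 18% = $77760
  $241000 × 31% = $74710
  $67500 × 43% = $29025
  → $193855
  Less research credit $91000 → $102855

$244880 > $102855, so the tentative minimum tax is the binding amount.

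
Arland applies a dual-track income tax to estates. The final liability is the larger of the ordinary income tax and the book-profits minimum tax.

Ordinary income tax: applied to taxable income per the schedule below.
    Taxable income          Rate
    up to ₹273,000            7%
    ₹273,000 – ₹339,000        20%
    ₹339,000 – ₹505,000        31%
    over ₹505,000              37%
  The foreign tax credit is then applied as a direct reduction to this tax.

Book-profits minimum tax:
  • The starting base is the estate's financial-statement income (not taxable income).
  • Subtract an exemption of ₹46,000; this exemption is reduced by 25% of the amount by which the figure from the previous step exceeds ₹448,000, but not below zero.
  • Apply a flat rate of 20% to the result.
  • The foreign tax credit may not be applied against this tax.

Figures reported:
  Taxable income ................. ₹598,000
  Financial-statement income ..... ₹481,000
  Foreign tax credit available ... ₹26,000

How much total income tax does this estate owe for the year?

Ordinary income tax:
  ₹273,000 × 7% = ₹19,110
  ₹66,000 × 20% = ₹13,200
  ₹166,000 × 31% = ₹51,460
  ₹93,000 × 37% = ₹34,410
  → ₹118,180
  Less foreign tax credit ₹26,000 → ₹92,180

Book-profits minimum tax:
  Base (financial-statement income): ₹481,000
  Exemption: ₹46,000 − 25% × (₹481,000 − ₹448,000) = ₹46,000 − ₹8,250 = ₹37,750
  Base: ₹481,000 − ₹37,750 = ₹443,250
  ₹443,250 × 20% = ₹88,650

₹92,180 > ₹88,650, so the ordinary income tax governs.

₹92,180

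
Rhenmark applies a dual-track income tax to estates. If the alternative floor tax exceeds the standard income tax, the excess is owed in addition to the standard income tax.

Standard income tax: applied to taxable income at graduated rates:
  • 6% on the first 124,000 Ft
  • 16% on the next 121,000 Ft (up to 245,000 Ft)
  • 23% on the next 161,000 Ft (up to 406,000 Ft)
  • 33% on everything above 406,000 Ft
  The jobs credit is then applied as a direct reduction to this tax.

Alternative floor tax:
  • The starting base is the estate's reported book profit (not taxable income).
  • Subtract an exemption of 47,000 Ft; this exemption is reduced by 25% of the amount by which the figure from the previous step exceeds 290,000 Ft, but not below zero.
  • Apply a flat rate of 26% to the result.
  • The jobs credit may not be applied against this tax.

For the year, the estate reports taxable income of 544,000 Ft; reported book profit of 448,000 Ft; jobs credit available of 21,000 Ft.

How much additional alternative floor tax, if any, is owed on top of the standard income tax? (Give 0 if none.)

26,160 Ft

Standard income tax:
  124,000 Ft × 6% = 7,440 Ft
  121,000 Ft × 16% = 19,360 Ft
  161,000 Ft × 23% = 37,030 Ft
  138,000 Ft × 33% = 45,540 Ft
  → 109,370 Ft
  Less jobs credit 21,000 Ft → 88,370 Ft

Alternative floor tax:
  Base (reported book profit): 448,000 Ft
  Exemption: 47,000 Ft − 25% × (448,000 Ft − 290,000 Ft) = 47,000 Ft − 39,500 Ft = 7,500 Ft
  Base: 448,000 Ft − 7,500 Ft = 440,500 Ft
  440,500 Ft × 26% = 114,530 Ft

Excess of alternative floor tax over standard income tax: 114,530 Ft − 88,370 Ft = 26,160 Ft.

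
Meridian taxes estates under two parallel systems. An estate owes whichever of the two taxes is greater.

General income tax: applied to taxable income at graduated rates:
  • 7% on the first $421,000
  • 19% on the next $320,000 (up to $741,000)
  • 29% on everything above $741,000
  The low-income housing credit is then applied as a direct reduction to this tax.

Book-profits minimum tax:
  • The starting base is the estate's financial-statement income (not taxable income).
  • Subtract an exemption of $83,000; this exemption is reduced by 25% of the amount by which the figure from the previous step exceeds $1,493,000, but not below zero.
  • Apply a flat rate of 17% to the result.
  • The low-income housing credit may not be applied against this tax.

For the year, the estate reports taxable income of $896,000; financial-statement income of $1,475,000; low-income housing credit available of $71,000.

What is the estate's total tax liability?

$236,640

General income tax:
  $421,000 × 7% = $29,470
  $320,000 × 19% = $60,800
  $155,000 × 29% = $44,950
  → $135,220
  Less low-income housing credit $71,000 → $64,220

Book-profits minimum tax:
  Base (financial-statement income): $1,475,000
  Exemption: $1,475,000 ≤ $1,493,000, so full $83,000 applies
  Base: $1,475,000 − $83,000 = $1,392,000
  $1,392,000 × 17% = $236,640

$236,640 > $64,220, so the book-profits minimum tax is the binding amount.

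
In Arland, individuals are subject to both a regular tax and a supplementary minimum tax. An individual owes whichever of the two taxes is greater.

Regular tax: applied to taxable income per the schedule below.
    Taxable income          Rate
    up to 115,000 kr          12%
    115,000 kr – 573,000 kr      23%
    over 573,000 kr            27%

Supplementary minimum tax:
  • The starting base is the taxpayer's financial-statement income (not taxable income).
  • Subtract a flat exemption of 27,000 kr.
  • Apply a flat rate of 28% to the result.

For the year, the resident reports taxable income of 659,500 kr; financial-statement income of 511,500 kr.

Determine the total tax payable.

Regular tax:
  115,000 kr × 12% = 13,800 kr
  458,000 kr × 23% = 105,340 kr
  86,500 kr × 27% = 23,355 kr
  → 142,495 kr

Supplementary minimum tax:
  Base (financial-statement income): 511,500 kr
  Less exemption 27,000 kr → base 484,500 kr
  484,500 kr × 28% = 135,660 kr

142,495 kr > 135,660 kr, so the regular tax governs.

142,495 kr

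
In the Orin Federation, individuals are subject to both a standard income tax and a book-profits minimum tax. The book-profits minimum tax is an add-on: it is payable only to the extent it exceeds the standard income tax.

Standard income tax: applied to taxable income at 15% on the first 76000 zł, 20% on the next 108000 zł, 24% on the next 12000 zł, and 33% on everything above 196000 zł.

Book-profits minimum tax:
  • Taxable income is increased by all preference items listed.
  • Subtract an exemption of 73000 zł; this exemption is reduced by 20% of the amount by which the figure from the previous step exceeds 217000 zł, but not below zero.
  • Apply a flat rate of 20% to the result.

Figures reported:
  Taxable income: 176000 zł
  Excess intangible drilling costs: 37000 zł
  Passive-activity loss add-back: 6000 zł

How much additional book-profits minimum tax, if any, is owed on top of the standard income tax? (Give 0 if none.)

Book-profits minimum tax:
  Adjusted income: 176000 zł + 37000 zł + 6000 zł = 219000 zł
  Exemption: 73000 zł − 20% × (219000 zł − 217000 zł) = 73000 zł − 400 zł = 72600 zł
  Base: 219000 zł − 72600 zł = 146400 zł
  146400 zł × 20% = 29280 zł

Standard income tax:
  76000 zł × 15% = 11400 zł
  100000 zł × 20% = 20000 zł
  → 31400 zł

29280 zł ≤ 31400 zł, so no add-on is due.

0 zł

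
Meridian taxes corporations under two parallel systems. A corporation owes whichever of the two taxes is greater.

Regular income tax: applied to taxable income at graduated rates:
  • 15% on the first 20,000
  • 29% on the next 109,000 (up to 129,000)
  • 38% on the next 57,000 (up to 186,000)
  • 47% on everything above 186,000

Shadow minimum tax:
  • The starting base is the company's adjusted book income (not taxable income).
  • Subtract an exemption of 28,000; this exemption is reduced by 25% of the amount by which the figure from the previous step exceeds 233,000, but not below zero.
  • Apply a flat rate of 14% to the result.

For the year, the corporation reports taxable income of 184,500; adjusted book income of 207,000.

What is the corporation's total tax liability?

Shadow minimum tax:
  Base (adjusted book income): 207,000
  Exemption: 207,000 ≤ 233,000, so full 28,000 applies
  Base: 207,000 − 28,000 = 179,000
  179,000 × 14% = 25,060

Regular income tax:
  20,000 × 15% = 3,000
  109,000 × 29% = 31,610
  55,500 × 38% = 21,090
  → 55,700

55,700 > 25,060, so the regular income tax governs.

55,700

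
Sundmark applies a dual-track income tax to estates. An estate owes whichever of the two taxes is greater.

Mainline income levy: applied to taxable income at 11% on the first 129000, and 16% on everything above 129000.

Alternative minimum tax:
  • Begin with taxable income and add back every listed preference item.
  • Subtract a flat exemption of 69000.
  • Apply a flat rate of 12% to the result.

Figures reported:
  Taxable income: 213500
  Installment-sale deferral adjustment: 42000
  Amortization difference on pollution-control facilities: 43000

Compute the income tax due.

Mainline income levy:
  129000 × 11% = 14190
  84500 × 16% = 13520
  → 27710

Alternative minimum tax:
  Adjusted income: 213500 + 42000 + 43000 = 298500
  Less exemption 69000 → base 229500
  229500 × 12% = 27540

27710 > 27540, so the mainline income levy governs.

27710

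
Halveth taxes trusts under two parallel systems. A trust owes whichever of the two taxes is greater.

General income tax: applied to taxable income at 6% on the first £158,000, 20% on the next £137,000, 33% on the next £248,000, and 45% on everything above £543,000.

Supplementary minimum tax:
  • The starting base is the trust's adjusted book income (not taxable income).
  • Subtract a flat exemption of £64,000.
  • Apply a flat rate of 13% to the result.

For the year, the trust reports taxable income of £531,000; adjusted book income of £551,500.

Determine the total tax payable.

£114,760

Supplementary minimum tax:
  Base (adjusted book income): £551,500
  Less exemption £64,000 → base £487,500
  £487,500 × 13% = £63,375

General income tax:
  £158,000 × 6% = £9,480
  £137,000 × 20% = £27,400
  £236,000 × 33% = £77,880
  → £114,760

£114,760 > £63,375, so the general income tax governs.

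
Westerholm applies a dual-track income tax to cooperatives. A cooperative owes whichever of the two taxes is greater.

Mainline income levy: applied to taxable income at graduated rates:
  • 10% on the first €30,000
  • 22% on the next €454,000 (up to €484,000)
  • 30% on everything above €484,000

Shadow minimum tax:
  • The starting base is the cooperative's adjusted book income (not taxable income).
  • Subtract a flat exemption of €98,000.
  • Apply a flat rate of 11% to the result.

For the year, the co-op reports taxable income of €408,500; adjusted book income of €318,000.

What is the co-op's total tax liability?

Mainline income levy:
  €30,000 × 10% = €3,000
  €378,500 × 22% = €83,270
  → €86,270

Shadow minimum tax:
  Base (adjusted book income): €318,000
  Less exemption €98,000 → base €220,000
  €220,000 × 11% = €24,200

€86,270 > €24,200, so the mainline income levy governs.

€86,270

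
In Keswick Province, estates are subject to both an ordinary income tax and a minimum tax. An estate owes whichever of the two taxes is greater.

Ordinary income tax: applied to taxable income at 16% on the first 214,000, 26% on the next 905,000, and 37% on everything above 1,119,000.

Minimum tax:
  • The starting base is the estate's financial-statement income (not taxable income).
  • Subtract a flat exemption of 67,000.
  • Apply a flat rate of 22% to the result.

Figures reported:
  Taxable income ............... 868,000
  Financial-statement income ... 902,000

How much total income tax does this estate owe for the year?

Minimum tax:
  Base (financial-statement income): 902,000
  Less exemption 67,000 → base 835,000
  835,000 × 22% = 183,700

Ordinary income tax:
  214,000 × 16% = 34,240
  654,000 × 26% = 170,040
  → 204,280

204,280 > 183,700, so the ordinary income tax governs.

204,280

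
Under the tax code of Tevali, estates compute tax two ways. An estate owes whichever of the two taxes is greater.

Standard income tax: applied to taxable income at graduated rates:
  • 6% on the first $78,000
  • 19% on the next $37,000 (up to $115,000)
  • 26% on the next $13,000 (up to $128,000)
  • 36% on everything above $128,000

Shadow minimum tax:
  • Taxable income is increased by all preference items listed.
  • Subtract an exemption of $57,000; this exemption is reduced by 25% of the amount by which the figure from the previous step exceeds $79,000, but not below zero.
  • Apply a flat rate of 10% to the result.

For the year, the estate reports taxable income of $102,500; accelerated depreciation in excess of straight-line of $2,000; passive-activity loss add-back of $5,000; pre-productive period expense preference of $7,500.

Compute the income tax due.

Shadow minimum tax:
  Adjusted income: $102,500 + $2,000 + $5,000 + $7,500 = $117,000
  Exemption: $57,000 − 25% × ($117,000 − $79,000) = $57,000 − $9,500 = $47,500
  Base: $117,000 − $47,500 = $69,500
  $69,500 × 10% = $6,950

Standard income tax:
  $78,000 × 6% = $4,680
  $24,500 × 19% = $4,655
  → $9,335

$9,335 > $6,950, so the standard income tax governs.

$9,335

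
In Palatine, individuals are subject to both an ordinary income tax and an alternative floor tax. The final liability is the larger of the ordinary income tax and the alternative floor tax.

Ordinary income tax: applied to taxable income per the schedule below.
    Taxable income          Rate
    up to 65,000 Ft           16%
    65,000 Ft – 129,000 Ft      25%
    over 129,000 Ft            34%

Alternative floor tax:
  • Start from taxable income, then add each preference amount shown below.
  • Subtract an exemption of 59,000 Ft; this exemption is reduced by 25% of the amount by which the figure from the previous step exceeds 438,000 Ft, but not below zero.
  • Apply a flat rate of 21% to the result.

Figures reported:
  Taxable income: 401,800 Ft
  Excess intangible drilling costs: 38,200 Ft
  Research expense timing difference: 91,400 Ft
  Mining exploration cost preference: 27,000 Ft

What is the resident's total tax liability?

119,152 Ft

Alternative floor tax:
  Adjusted income: 401,800 Ft + 38,200 Ft + 91,400 Ft + 27,000 Ft = 558,400 Ft
  Exemption: 59,000 Ft − 25% × (558,400 Ft − 438,000 Ft) = 59,000 Ft − 30,100 Ft = 28,900 Ft
  Base: 558,400 Ft − 28,900 Ft = 529,500 Ft
  529,500 Ft × 21% = 111,195 Ft

Ordinary income tax:
  65,000 Ft × 16% = 10,400 Ft
  64,000 Ft × 25% = 16,000 Ft
  272,800 Ft × 34% = 92,752 Ft
  → 119,152 Ft

119,152 Ft > 111,195 Ft, so the ordinary income tax governs.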